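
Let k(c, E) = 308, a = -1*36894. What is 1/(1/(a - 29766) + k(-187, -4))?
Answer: 66660/20531279 ≈ 0.0032468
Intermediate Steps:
a = -36894
1/(1/(a - 29766) + k(-187, -4)) = 1/(1/(-36894 - 29766) + 308) = 1/(1/(-66660) + 308) = 1/(-1/66660 + 308) = 1/(20531279/66660) = 66660/20531279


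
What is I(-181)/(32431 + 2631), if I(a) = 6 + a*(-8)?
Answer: 727/17531 ≈ 0.041469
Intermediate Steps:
I(a) = 6 - 8*a
I(-181)/(32431 + 2631) = (6 - 8*(-181))/(32431 + 2631) = (6 + 1448)/35062 = 1454*(1/35062) = 727/17531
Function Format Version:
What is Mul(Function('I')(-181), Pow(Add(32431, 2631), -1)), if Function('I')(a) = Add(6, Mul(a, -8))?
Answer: Rational(727, 17531) ≈ 0.041469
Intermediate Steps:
Function('I')(a) = Add(6, Mul(-8, a))
Mul(Function('I')(-181), Pow(Add(32431, 2631), -1)) = Mul(Add(6, Mul(-8, -181)), Pow(Add(32431, 2631), -1)) = Mul(Add(6, 1448), Pow(35062, -1)) = Mul(1454, Rational(1, 35062)) = Rational(727, 17531)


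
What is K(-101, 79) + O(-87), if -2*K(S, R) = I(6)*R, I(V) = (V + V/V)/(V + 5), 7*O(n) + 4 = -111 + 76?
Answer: -4729/154 ≈ -30.708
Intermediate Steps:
O(n) = -39/7 (O(n) = -4/7 + (-111 + 76)/7 = -4/7 + (⅐)*(-35) = -4/7 - 5 = -39/7)
I(V) = (1 + V)/(5 + V) (I(V) = (V + 1)/(5 + V) = (1 + V)/(5 + V))
K(S, R) = -7*R/22 (K(S, R) = -(1 + 6)/(5 + 6)*R/2 = -7/11*R/2 = -(1/11)*7*R/2 = -7*R/22)
K(-101, 79) + O(-87) = -7/22*79 - 39/7 = -553/22 - 39/7 = -4729/154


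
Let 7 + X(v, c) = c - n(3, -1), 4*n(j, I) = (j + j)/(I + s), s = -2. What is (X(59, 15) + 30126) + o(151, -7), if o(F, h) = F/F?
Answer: 60271/2 ≈ 30136.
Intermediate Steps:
o(F, h) = 1
n(j, I) = j/(2*(-2 + I)) (n(j, I) = ((j + j)/(I - 2))/4 = ((2*j)/(-2 + I))/4 = (2*j/(-2 + I))/4 = j/(2*(-2 + I)))
X(v, c) = -13/2 + c (X(v, c) = -7 + (c - 3/(2*(-2 - 1))) = -7 + (c - 3/(2*(-3))) = -7 + (c - 3*(-1)/(2*3)) = -7 + (c - 1*(-½)) = -7 + (c + ½) = -7 + (½ + c) = -13/2 + c)
(X(59, 15) + 30126) + o(151, -7) = ((-13/2 + 15) + 30126) + 1 = (17/2 + 30126) + 1 = 60269/2 + 1 = 60271/2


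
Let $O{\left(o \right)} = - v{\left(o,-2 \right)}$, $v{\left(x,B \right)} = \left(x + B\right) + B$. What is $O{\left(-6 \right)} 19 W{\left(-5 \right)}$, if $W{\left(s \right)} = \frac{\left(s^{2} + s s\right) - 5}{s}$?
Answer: $-1710$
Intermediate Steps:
$v{\left(x,B \right)} = x + 2 B$ ($v{\left(x,B \right)} = \left(B + x\right) + B = x + 2 B$)
$W{\left(s \right)} = \frac{-5 + 2 s^{2}}{s}$ ($W{\left(s \right)} = \frac{\left(s^{2} + s^{2}\right) - 5}{s} = \frac{2 s^{2} - 5}{s} = \frac{-5 + 2 s^{2}}{s}$)
$O{\left(o \right)} = 4 - o$ ($O{\left(o \right)} = - (o + 2 \left(-2\right)) = - (o - 4) = - (-4 + o) = 4 - o$)
$O{\left(-6 \right)} 19 W{\left(-5 \right)} = \left(4 - -6\right) 19 \left(- \frac{5}{-5} + 2 \left(-5\right)\right) = \left(4 + 6\right) 19 \left(\left(-5\right) \left(- \frac{1}{5}\right) - 10\right) = 10 \cdot 19 \left(1 - 10\right) = 190 \left(-9\right) = -1710$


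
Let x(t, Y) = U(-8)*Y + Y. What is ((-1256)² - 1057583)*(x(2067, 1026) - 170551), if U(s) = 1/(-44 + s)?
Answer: -2292037576339/26 ≈ -8.8155e+10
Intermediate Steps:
x(t, Y) = 51*Y/52 (x(t, Y) = Y/(-44 - 8) + Y = Y/(-52) + Y = -Y/52 + Y = 51*Y/52)
((-1256)² - 1057583)*(x(2067, 1026) - 170551) = ((-1256)² - 1057583)*((51/52)*1026 - 170551) = (1577536 - 1057583)*(26163/26 - 170551) = 519953*(-4408163/26) = -2292037576339/26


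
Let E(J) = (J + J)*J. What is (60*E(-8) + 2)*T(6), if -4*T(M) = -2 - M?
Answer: 15364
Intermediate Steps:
E(J) = 2*J**2 (E(J) = (2*J)*J = 2*J**2)
T(M) = 1/2 + M/4 (T(M) = -(-2 - M)/4 = 1/2 + M/4)
(60*E(-8) + 2)*T(6) = (60*(2*(-8)**2) + 2)*(1/2 + (1/4)*6) = (60*(2*64) + 2)*(1/2 + 3/2) = (60*128 + 2)*2 = (7680 + 2)*2 = 7682*2 = 15364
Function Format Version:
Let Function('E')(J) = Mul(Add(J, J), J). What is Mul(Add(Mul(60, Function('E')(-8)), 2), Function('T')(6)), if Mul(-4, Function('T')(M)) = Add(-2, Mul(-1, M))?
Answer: 15364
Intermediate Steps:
Function('E')(J) = Mul(2, Pow(J, 2)) (Function('E')(J) = Mul(Mul(2, J), J) = Mul(2, Pow(J, 2)))
Function('T')(M) = Add(Rational(1, 2), Mul(Rational(1, 4), M)) (Function('T')(M) = Mul(Rational(-1, 4), Add(-2, Mul(-1, M))) = Add(Rational(1, 2), Mul(Rational(1, 4), M)))
Mul(Add(Mul(60, Function('E')(-8)), 2), Function('T')(6)) = Mul(Add(Mul(60, Mul(2, Pow(-8, 2))), 2), Add(Rational(1, 2), Mul(Rational(1, 4), 6))) = Mul(Add(Mul(60, Mul(2, 64)), 2), Add(Rational(1, 2), Rational(3, 2))) = Mul(Add(Mul(60, 128), 2), 2) = Mul(Add(7680, 2), 2) = Mul(7682, 2) = 15364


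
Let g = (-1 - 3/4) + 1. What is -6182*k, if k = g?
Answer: 9273/2 ≈ 4636.5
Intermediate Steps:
g = -¾ (g = (-1 - 3*¼) + 1 = (-1 - ¾) + 1 = -7/4 + 1 = -¾ ≈ -0.75000)
k = -¾ ≈ -0.75000
-6182*k = -6182*(-¾) = 9273/2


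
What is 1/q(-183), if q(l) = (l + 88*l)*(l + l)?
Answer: 1/5961042 ≈ 1.6776e-7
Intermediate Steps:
q(l) = 178*l**2 (q(l) = (89*l)*(2*l) = 178*l**2)
1/q(-183) = 1/(178*(-183)**2) = 1/(178*33489) = 1/5961042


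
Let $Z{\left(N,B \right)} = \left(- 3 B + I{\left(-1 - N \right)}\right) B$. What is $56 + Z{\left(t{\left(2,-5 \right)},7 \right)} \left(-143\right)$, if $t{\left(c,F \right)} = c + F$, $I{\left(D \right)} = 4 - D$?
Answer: $19075$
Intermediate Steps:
$t{\left(c,F \right)} = F + c$
$Z{\left(N,B \right)} = B \left(5 + N - 3 B\right)$ ($Z{\left(N,B \right)} = \left(- 3 B - \left(-5 - N\right)\right) B = \left(- 3 B + \left(4 + \left(1 + N\right)\right)\right) B = \left(- 3 B + \left(5 + N\right)\right) B = \left(5 + N - 3 B\right) B = B \left(5 + N - 3 B\right)$)
$56 + Z{\left(t{\left(2,-5 \right)},7 \right)} \left(-143\right) = 56 + 7 \left(5 + \left(-5 + 2\right) - 21\right) \left(-143\right) = 56 + 7 \left(5 - 3 - 21\right) \left(-143\right) = 56 + 7 \left(-19\right) \left(-143\right) = 56 - -19019 = 56 + 19019 = 19075$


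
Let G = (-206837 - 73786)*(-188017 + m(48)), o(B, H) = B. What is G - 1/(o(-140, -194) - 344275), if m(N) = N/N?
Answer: 18171891274788721/344415 ≈ 5.2762e+10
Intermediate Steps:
m(N) = 1
G = 52761613968 (G = (-206837 - 73786)*(-188017 + 1) = -280623*(-188016) = 52761613968)
G - 1/(o(-140, -194) - 344275) = 52761613968 - 1/(-140 - 344275) = 52761613968 - 1/(-344415) = 52761613968 - 1*(-1/344415) = 52761613968 + 1/344415 = 18171891274788721/344415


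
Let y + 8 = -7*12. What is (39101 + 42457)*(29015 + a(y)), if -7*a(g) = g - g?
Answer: 2366405370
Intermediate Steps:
y = -92 (y = -8 - 7*12 = -8 - 84 = -92)
a(g) = 0 (a(g) = -(g - g)/7 = -⅐*0 = 0)
(39101 + 42457)*(29015 + a(y)) = (39101 + 42457)*(29015 + 0) = 81558*29015 = 2366405370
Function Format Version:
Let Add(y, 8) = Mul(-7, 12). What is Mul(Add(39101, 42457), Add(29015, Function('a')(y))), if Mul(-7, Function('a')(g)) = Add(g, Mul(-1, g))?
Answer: 2366405370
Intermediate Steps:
y = -92 (y = Add(-8, Mul(-7, 12)) = Add(-8, -84) = -92)
Function('a')(g) = 0 (Function('a')(g) = Mul(Rational(-1, 7), Add(g, Mul(-1, g))) = Mul(Rational(-1, 7), 0) = 0)
Mul(Add(39101, 42457), Add(29015, Function('a')(y))) = Mul(Add(39101, 42457), Add(29015, 0)) = Mul(81558, 29015) = 2366405370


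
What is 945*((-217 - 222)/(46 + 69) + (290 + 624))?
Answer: 19782819/23 ≈ 8.6012e+5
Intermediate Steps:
945*((-217 - 222)/(46 + 69) + (290 + 624)) = 945*(-439/115 + 914) = 945*(104671/115) = 19782819/23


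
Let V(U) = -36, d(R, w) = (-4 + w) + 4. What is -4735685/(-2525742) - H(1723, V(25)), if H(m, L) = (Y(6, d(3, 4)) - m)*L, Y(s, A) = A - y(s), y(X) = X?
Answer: -156843842515/2525742 ≈ -62098.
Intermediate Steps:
d(R, w) = w
Y(s, A) = A - s
H(m, L) = L*(-2 - m) (H(m, L) = ((4 - 1*6) - m)*L = ((4 - 6) - m)*L = (-2 - m)*L = L*(-2 - m))
-4735685/(-2525742) - H(1723, V(25)) = -4735685/(-2525742) - (-1)*(-36)*(2 + 1723) = -4735685*(-1/2525742) - (-1)*(-36)*1725 = 4735685/2525742 - 1*62100 = 4735685/2525742 - 62100 = -156843842515/2525742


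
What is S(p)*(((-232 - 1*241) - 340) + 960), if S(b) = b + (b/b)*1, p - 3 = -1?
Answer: 441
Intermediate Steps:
p = 2 (p = 3 - 1 = 2)
S(b) = 1 + b (S(b) = b + 1*1 = b + 1 = 1 + b)
S(p)*(((-232 - 1*241) - 340) + 960) = (1 + 2)*(((-232 - 1*241) - 340) + 960) = 3*(((-232 - 241) - 340) + 960) = 3*((-473 - 340) + 960) = 3*(-813 + 960) = 3*147 = 441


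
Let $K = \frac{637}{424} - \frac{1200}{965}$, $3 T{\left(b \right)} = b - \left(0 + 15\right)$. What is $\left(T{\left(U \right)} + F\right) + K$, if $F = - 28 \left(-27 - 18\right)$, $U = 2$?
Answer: $\frac{308324687}{245496} \approx 1255.9$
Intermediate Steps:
$T{\left(b \right)} = -5 + \frac{b}{3}$ ($T{\left(b \right)} = \frac{b - \left(0 + 15\right)}{3} = \frac{b - 15}{3} = \frac{-15 + b}{3} = -5 + \frac{b}{3}$)
$F = 1260$ ($F = \left(-28\right) \left(-45\right) = 1260$)
$K = \frac{21181}{81832}$ ($K = 637 \cdot \frac{1}{424} - \frac{240}{193} = \frac{637}{424} - \frac{240}{193} = \frac{21181}{81832} \approx 0.25884$)
$\left(T{\left(U \right)} + F\right) + K = \left(\left(-5 + \frac{1}{3} \cdot 2\right) + 1260\right) + \frac{21181}{81832} = \left(\left(-5 + \frac{2}{3}\right) + 1260\right) + \frac{21181}{81832} = \left(- \frac{13}{3} + 1260\right) + \frac{21181}{81832} = \frac{3767}{3} + \frac{21181}{81832} = \frac{308324687}{245496}$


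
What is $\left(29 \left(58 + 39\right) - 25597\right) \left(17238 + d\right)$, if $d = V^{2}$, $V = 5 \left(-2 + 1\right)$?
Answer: $-393320192$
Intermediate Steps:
$V = -5$ ($V = 5 \left(-1\right) = -5$)
$d = 25$ ($d = \left(-5\right)^{2} = 25$)
$\left(29 \left(58 + 39\right) - 25597\right) \left(17238 + d\right) = \left(29 \left(58 + 39\right) - 25597\right) \left(17238 + 25\right) = \left(29 \cdot 97 - 25597\right) 17263 = \left(2813 - 25597\right) 17263 = \left(-22784\right) 17263 = -393320192$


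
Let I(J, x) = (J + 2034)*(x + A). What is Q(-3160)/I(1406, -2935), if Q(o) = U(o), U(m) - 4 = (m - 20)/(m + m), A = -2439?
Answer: -1423/5841752960 ≈ -2.4359e-7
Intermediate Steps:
I(J, x) = (-2439 + x)*(2034 + J) (I(J, x) = (J + 2034)*(x - 2439) = (2034 + J)*(-2439 + x) = (-2439 + x)*(2034 + J))
U(m) = 4 + (-20 + m)/(2*m) (U(m) = 4 + (m - 20)/(m + m) = 4 + (-20 + m)/((2*m)) = 4 + (-20 + m)*(1/(2*m)) = 4 + (-20 + m)/(2*m))
Q(o) = 9/2 - 10/o
Q(-3160)/I(1406, -2935) = (9/2 - 10/(-3160))/(-4960926 - 2439*1406 + 2034*(-2935) + 1406*(-2935)) = (9/2 - 10*(-1/3160))/(-4960926 - 3429234 - 5969790 - 4126610) = (9/2 + 1/316)/(-18486560) = (1423/316)*(-1/18486560) = -1423/5841752960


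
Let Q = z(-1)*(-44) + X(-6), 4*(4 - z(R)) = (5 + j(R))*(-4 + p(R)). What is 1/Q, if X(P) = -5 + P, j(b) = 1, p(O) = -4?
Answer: -1/715 ≈ -0.0013986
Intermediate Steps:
z(R) = 16 (z(R) = 4 - (5 + 1)*(-4 - 4)/4 = 4 - 3*(-8)/2 = 4 - 1/4*(-48) = 4 + 12 = 16)
Q = -715 (Q = 16*(-44) + (-5 - 6) = -704 - 11 = -715)
1/Q = 1/(-715) = -1/715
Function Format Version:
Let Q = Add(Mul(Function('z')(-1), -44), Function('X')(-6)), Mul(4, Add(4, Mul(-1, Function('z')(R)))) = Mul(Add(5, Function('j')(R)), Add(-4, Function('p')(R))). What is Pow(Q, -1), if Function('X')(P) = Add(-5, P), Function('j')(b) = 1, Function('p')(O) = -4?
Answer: Rational(-1, 715) ≈ -0.0013986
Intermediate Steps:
Function('z')(R) = 16 (Function('z')(R) = Add(4, Mul(Rational(-1, 4), Mul(Add(5, 1), Add(-4, -4)))) = Add(4, Mul(Rational(-1, 4), Mul(6, -8))) = Add(4, Mul(Rational(-1, 4), -48)) = Add(4, 12) = 16)
Q = -715 (Q = Add(Mul(16, -44), Add(-5, -6)) = Add(-704, -11) = -715)
Pow(Q, -1) = Pow(-715, -1) = Rational(-1, 715)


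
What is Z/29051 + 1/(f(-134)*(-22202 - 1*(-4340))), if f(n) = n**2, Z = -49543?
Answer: -15889929986147/9317529321672 ≈ -1.7054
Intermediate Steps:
Z/29051 + 1/(f(-134)*(-22202 - 1*(-4340))) = -49543/29051 + 1/(((-134)**2)*(-22202 - 1*(-4340))) = -49543*1/29051 + 1/(17956*(-22202 + 4340)) = -49543/29051 + (1/17956)/(-17862) = -49543/29051 + (1/17956)*(-1/17862) = -49543/29051 - 1/320730072 = -15889929986147/9317529321672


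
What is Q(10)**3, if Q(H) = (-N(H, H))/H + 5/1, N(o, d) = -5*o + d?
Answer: 729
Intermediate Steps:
N(o, d) = d - 5*o
Q(H) = 9 (Q(H) = (-(H - 5*H))/H + 5/1 = (-(-4)*H)/H + 5*1 = (4*H)/H + 5 = 4 + 5 = 9)
Q(10)**3 = 9**3 = 729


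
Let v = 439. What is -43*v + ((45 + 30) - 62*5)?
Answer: -19112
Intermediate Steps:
-43*v + ((45 + 30) - 62*5) = -43*439 + ((45 + 30) - 62*5) = -18877 + (75 - 310) = -18877 - 235 = -19112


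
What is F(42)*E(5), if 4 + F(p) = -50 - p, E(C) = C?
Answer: -480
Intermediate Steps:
F(p) = -54 - p (F(p) = -4 + (-50 - p) = -54 - p)
F(42)*E(5) = (-54 - 1*42)*5 = (-54 - 42)*5 = -96*5 = -480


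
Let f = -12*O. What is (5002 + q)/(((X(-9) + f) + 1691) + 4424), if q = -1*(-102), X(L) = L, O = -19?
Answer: 2552/3167 ≈ 0.80581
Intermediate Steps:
f = 228 (f = -12*(-19) = 228)
q = 102
(5002 + q)/(((X(-9) + f) + 1691) + 4424) = (5002 + 102)/(((-9 + 228) + 1691) + 4424) = 5104/((219 + 1691) + 4424) = 5104/(1910 + 4424) = 5104/6334 = 5104*(1/6334) = 2552/3167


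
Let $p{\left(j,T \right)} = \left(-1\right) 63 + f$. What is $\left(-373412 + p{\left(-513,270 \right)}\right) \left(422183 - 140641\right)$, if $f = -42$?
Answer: $-105160723214$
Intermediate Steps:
$p{\left(j,T \right)} = -105$ ($p{\left(j,T \right)} = \left(-1\right) 63 - 42 = -63 - 42 = -105$)
$\left(-373412 + p{\left(-513,270 \right)}\right) \left(422183 - 140641\right) = \left(-373412 - 105\right) \left(422183 - 140641\right) = \left(-373517\right) 281542 = -105160723214$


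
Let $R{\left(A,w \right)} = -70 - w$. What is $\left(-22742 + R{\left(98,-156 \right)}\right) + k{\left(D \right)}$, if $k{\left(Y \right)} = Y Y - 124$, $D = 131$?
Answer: $-5619$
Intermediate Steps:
$k{\left(Y \right)} = -124 + Y^{2}$ ($k{\left(Y \right)} = Y^{2} - 124 = -124 + Y^{2}$)
$\left(-22742 + R{\left(98,-156 \right)}\right) + k{\left(D \right)} = \left(-22742 - -86\right) - \left(124 - 131^{2}\right) = \left(-22742 + \left(-70 + 156\right)\right) + \left(-124 + 17161\right) = \left(-22742 + 86\right) + 17037 = -22656 + 17037 = -5619$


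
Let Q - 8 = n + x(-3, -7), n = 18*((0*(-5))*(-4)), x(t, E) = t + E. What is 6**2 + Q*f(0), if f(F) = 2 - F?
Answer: 32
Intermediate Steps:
x(t, E) = E + t
n = 0 (n = 18*(0*(-4)) = 18*0 = 0)
Q = -2 (Q = 8 + (0 + (-7 - 3)) = 8 + (0 - 10) = 8 - 10 = -2)
6**2 + Q*f(0) = 6**2 - 2*(2 - 1*0) = 36 - 2*(2 + 0) = 36 - 2*2 = 36 - 4 = 32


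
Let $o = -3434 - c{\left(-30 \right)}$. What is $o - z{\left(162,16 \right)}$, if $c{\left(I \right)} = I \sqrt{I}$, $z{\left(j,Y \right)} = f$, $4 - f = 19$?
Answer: $-3419 + 30 i \sqrt{30} \approx -3419.0 + 164.32 i$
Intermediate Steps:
$f = -15$ ($f = 4 - 19 = -15$)
$z{\left(j,Y \right)} = -15$
$c{\left(I \right)} = I^{\frac{3}{2}}$
$o = -3434 + 30 i \sqrt{30}$ ($o = -3434 - \left(-30\right)^{\frac{3}{2}} = -3434 - - 30 i \sqrt{30} = -3434 + 30 i \sqrt{30} \approx -3434.0 + 164.32 i$)
$o - z{\left(162,16 \right)} = \left(-3434 + 30 i \sqrt{30}\right) - -15 = \left(-3434 + 30 i \sqrt{30}\right) + 15 = -3419 + 30 i \sqrt{30}$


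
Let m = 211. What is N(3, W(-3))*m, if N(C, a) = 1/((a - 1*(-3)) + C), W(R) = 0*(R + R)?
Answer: 211/6 ≈ 35.167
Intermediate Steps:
W(R) = 0 (W(R) = 0*(2*R) = 0)
N(C, a) = 1/(3 + C + a) (N(C, a) = 1/((a + 3) + C) = 1/((3 + a) + C) = 1/(3 + C + a))
N(3, W(-3))*m = 211/(3 + 3 + 0) = 211/6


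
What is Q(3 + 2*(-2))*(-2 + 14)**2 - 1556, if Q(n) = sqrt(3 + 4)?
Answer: -1556 + 144*sqrt(7) ≈ -1175.0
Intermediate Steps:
Q(n) = sqrt(7)
Q(3 + 2*(-2))*(-2 + 14)**2 - 1556 = sqrt(7)*(-2 + 14)**2 - 1556 = sqrt(7)*12**2 - 1556 = sqrt(7)*144 - 1556 = 144*sqrt(7) - 1556 = -1556 + 144*sqrt(7)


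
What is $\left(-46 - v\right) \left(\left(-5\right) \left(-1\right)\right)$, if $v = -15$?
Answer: $-155$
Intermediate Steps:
$\left(-46 - v\right) \left(\left(-5\right) \left(-1\right)\right) = \left(-46 - -15\right) \left(\left(-5\right) \left(-1\right)\right) = \left(-46 + 15\right) 5 = \left(-31\right) 5 = -155$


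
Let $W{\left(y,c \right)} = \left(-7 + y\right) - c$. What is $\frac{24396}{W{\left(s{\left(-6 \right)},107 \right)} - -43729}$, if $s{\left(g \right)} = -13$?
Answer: $\frac{4066}{7267} \approx 0.55952$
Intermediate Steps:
$W{\left(y,c \right)} = -7 + y - c$
$\frac{24396}{W{\left(s{\left(-6 \right)},107 \right)} - -43729} = \frac{24396}{\left(-7 - 13 - 107\right) - -43729} = \frac{24396}{\left(-7 - 13 - 107\right) + 43729} = \frac{24396}{-127 + 43729} = \frac{24396}{43602} = 24396 \cdot \frac{1}{43602} = \frac{4066}{7267}$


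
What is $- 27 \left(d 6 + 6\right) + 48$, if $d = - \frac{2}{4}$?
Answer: $-33$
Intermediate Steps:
$d = - \frac{1}{2}$ ($d = \left(-2\right) \frac{1}{4} = - \frac{1}{2} \approx -0.5$)
$- 27 \left(d 6 + 6\right) + 48 = - 27 \left(\left(- \frac{1}{2}\right) 6 + 6\right) + 48 = - 27 \left(-3 + 6\right) + 48 = \left(-27\right) 3 + 48 = -81 + 48 = -33$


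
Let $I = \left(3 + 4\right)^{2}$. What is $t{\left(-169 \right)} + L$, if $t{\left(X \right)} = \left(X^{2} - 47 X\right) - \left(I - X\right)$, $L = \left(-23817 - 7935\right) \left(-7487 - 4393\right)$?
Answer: $377250046$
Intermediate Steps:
$I = 49$ ($I = 7^{2} = 49$)
$L = 377213760$ ($L = \left(-31752\right) \left(-11880\right) = 377213760$)
$t{\left(X \right)} = -49 + X^{2} - 46 X$ ($t{\left(X \right)} = \left(X^{2} - 47 X\right) + \left(X - 49\right) = \left(X^{2} - 47 X\right) + \left(-49 + X\right) = -49 + X^{2} - 46 X$)
$t{\left(-169 \right)} + L = \left(-49 + \left(-169\right)^{2} - -7774\right) + 377213760 = \left(-49 + 28561 + 7774\right) + 377213760 = 36286 + 377213760 = 377250046$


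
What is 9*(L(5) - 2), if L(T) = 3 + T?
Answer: 54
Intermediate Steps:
9*(L(5) - 2) = 9*((3 + 5) - 2) = 9*(8 - 2) = 9*6 = 54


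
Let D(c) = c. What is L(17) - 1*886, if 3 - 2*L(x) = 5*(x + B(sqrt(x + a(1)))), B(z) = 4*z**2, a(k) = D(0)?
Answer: -1097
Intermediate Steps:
a(k) = 0
L(x) = 3/2 - 25*x/2 (L(x) = 3/2 - 5*(x + 4*(sqrt(x + 0))**2)/2 = 3/2 - 5*(x + 4*(sqrt(x))**2)/2 = 3/2 - 5*(x + 4*x)/2 = 3/2 - 5*5*x/2 = 3/2 - 25*x/2)
L(17) - 1*886 = (3/2 - 25/2*17) - 1*886 = (3/2 - 425/2) - 886 = -211 - 886 = -1097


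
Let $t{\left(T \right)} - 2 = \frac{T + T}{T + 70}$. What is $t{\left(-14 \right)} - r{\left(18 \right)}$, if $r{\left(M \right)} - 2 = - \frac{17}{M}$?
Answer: $\frac{4}{9} \approx 0.44444$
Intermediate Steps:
$r{\left(M \right)} = 2 - \frac{17}{M}$
$t{\left(T \right)} = 2 + \frac{2 T}{70 + T}$ ($t{\left(T \right)} = 2 + \frac{T + T}{T + 70} = 2 + \frac{2 T}{70 + T}$)
$t{\left(-14 \right)} - r{\left(18 \right)} = \frac{4 \left(35 - 14\right)}{70 - 14} - \left(2 - \frac{17}{18}\right) = 4 \cdot \frac{1}{56} \cdot 21 - \left(2 - \frac{17}{18}\right) = \frac{3}{2} - \frac{19}{18} = \frac{4}{9}$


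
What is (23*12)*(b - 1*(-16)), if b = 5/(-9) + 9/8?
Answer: 27439/6 ≈ 4573.2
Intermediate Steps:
b = 41/72 (b = 5*(-⅑) + 9*(⅛) = -5/9 + 9/8 = 41/72 ≈ 0.56944)
(23*12)*(b - 1*(-16)) = (23*12)*(41/72 - 1*(-16)) = 276*(41/72 + 16) = 276*(1193/72) = 27439/6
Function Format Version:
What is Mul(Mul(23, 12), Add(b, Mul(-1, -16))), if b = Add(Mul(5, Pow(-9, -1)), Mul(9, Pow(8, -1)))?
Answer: Rational(27439, 6) ≈ 4573.2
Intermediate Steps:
b = Rational(41, 72) (b = Add(Mul(5, Rational(-1, 9)), Mul(9, Rational(1, 8))) = Add(Rational(-5, 9), Rational(9, 8)) = Rational(41, 72) ≈ 0.56944)
Mul(Mul(23, 12), Add(b, Mul(-1, -16))) = Mul(Mul(23, 12), Add(Rational(41, 72), Mul(-1, -16))) = Mul(276, Add(Rational(41, 72), 16)) = Mul(276, Rational(1193, 72)) = Rational(27439, 6)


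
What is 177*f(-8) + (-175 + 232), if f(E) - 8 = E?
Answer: 57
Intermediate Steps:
f(E) = 8 + E
177*f(-8) + (-175 + 232) = 177*(8 - 8) + (-175 + 232) = 177*0 + 57 = 0 + 57 = 57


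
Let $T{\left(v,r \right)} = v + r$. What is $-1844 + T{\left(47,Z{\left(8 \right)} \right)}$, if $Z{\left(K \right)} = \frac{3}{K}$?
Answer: $- \frac{14373}{8} \approx -1796.6$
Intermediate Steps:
$T{\left(v,r \right)} = r + v$
$-1844 + T{\left(47,Z{\left(8 \right)} \right)} = -1844 + \left(\frac{3}{8} + 47\right) = -1844 + \frac{379}{8} = - \frac{14373}{8}$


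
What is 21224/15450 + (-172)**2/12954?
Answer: 61000708/16678275 ≈ 3.6575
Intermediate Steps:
21224/15450 + (-172)**2/12954 = 21224*(1/15450) + 29584*(1/12954) = 10612/7725 + 14792/6477 = 61000708/16678275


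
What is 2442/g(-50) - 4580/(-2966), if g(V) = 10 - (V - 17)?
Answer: 345256/10381 ≈ 33.258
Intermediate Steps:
g(V) = 27 - V (g(V) = 10 - (-17 + V) = 10 + (17 - V) = 27 - V)
2442/g(-50) - 4580/(-2966) = 2442/(27 - 1*(-50)) - 4580/(-2966) = 2442/(27 + 50) - 4580*(-1/2966) = 2442/77 + 2290/1483 = 2442*(1/77) + 2290/1483 = 222/7 + 2290/1483 = 345256/10381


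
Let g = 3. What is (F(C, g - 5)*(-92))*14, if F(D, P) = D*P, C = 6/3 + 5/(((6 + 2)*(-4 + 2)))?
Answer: 4347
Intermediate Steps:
C = 27/16 (C = 6*(⅓) + 5/((8*(-2))) = 2 + 5/(-16) = 2 + 5*(-1/16) = 2 - 5/16 = 27/16 ≈ 1.6875)
(F(C, g - 5)*(-92))*14 = ((27*(3 - 5)/16)*(-92))*14 = (((27/16)*(-2))*(-92))*14 = -27/8*(-92)*14 = (621/2)*14 = 4347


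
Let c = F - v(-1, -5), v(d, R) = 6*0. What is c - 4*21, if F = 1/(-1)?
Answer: -85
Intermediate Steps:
v(d, R) = 0
F = -1
c = -1 (c = -1 - 1*0 = -1 + 0 = -1)
c - 4*21 = -1 - 4*21 = -1 - 84 = -85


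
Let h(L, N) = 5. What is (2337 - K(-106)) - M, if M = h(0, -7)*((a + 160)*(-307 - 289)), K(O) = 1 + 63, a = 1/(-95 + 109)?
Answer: 3355001/7 ≈ 4.7929e+5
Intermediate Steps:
a = 1/14 ≈ 0.071429
K(O) = 64
M = -3339090/7 (M = 5*((1/14 + 160)*(-307 - 289)) = 5*((2241/14)*(-596)) = 5*(-667818/7) = -3339090/7 ≈ -4.7701e+5)
(2337 - K(-106)) - M = (2337 - 1*64) - 1*(-3339090/7) = (2337 - 64) + 3339090/7 = 2273 + 3339090/7 = 3355001/7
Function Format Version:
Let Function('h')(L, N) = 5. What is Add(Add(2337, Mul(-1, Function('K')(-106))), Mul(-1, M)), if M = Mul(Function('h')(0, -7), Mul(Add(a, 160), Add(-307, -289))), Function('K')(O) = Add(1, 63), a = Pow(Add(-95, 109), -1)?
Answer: Rational(3355001, 7) ≈ 4.7929e+5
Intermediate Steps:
a = Rational(1, 14) (a = Pow(14, -1) = Rational(1, 14) ≈ 0.071429)
Function('K')(O) = 64
M = Rational(-3339090, 7) (M = Mul(5, Mul(Add(Rational(1, 14), 160), Add(-307, -289))) = Mul(5, Mul(Rational(2241, 14), -596)) = Mul(5, Rational(-667818, 7)) = Rational(-3339090, 7) ≈ -4.7701e+5)
Add(Add(2337, Mul(-1, Function('K')(-106))), Mul(-1, M)) = Add(Add(2337, Mul(-1, 64)), Mul(-1, Rational(-3339090, 7))) = Add(Add(2337, -64), Rational(3339090, 7)) = Add(2273, Rational(3339090, 7)) = Rational(3355001, 7)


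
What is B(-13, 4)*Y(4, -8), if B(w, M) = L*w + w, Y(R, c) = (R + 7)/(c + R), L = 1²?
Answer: 143/2 ≈ 71.500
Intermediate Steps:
L = 1
Y(R, c) = (7 + R)/(R + c)
B(w, M) = 2*w (B(w, M) = 1*w + w = w + w = 2*w)
B(-13, 4)*Y(4, -8) = (2*(-13))*((7 + 4)/(4 - 8)) = -26*11/(-4) = -(-13)*11/2 = -26*(-11/4) = 143/2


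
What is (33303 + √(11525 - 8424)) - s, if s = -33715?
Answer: 67018 + √3101 ≈ 67074.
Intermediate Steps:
(33303 + √(11525 - 8424)) - s = (33303 + √(11525 - 8424)) - 1*(-33715) = (33303 + √3101) + 33715 = 67018 + √3101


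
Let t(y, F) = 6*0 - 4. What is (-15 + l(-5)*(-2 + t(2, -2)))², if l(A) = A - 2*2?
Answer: 1521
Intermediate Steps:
l(A) = -4 + A (l(A) = A - 4 = -4 + A)
t(y, F) = -4 (t(y, F) = 0 - 4 = -4)
(-15 + l(-5)*(-2 + t(2, -2)))² = (-15 + (-4 - 5)*(-2 - 4))² = (-15 - 9*(-6))² = (-15 + 54)² = 39² = 1521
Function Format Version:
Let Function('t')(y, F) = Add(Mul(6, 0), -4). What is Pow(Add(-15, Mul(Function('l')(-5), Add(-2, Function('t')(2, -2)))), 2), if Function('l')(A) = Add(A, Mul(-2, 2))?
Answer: 1521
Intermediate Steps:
Function('l')(A) = Add(-4, A) (Function('l')(A) = Add(A, -4) = Add(-4, A))
Function('t')(y, F) = -4 (Function('t')(y, F) = Add(0, -4) = -4)
Pow(Add(-15, Mul(Function('l')(-5), Add(-2, Function('t')(2, -2)))), 2) = Pow(Add(-15, Mul(Add(-4, -5), Add(-2, -4))), 2) = Pow(Add(-15, Mul(-9, -6)), 2) = Pow(Add(-15, 54), 2) = Pow(39, 2) = 1521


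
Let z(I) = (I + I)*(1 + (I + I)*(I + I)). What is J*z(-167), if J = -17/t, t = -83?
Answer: -633420646/83 ≈ -7.6316e+6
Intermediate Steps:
J = 17/83 (J = -17/(-83) = -17*(-1/83) = 17/83 ≈ 0.20482)
z(I) = 2*I*(1 + 4*I**2) (z(I) = (2*I)*(1 + (2*I)*(2*I)) = (2*I)*(1 + 4*I**2) = 2*I*(1 + 4*I**2))
J*z(-167) = 17*(2*(-167) + 8*(-167)**3)/83 = 17*(-334 + 8*(-4657463))/83 = 17*(-334 - 37259704)/83 = (17/83)*(-37260038) = -633420646/83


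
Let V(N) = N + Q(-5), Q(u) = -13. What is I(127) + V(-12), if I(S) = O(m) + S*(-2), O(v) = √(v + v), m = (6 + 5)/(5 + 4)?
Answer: -279 + √22/3 ≈ -277.44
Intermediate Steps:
m = 11/9 ≈ 1.2222
O(v) = √2*√v (O(v) = √(2*v) = √2*√v)
V(N) = -13 + N (V(N) = N - 13 = -13 + N)
I(S) = -2*S + √22/3 (I(S) = √2*√(11/9) + S*(-2) = √2*(√11/3) - 2*S = √22/3 - 2*S = -2*S + √22/3)
I(127) + V(-12) = (-2*127 + √22/3) + (-13 - 12) = (-254 + √22/3) - 25 = -279 + √22/3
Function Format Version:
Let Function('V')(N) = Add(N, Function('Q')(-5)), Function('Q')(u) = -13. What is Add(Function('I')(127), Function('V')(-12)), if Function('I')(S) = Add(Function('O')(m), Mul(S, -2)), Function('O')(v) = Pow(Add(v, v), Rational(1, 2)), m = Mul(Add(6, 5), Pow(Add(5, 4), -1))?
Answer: Add(-279, Mul(Rational(1, 3), Pow(22, Rational(1, 2)))) ≈ -277.44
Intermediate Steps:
m = Rational(11, 9) (m = Mul(11, Pow(9, -1)) = Mul(11, Rational(1, 9)) = Rational(11, 9) ≈ 1.2222)
Function('O')(v) = Mul(Pow(2, Rational(1, 2)), Pow(v, Rational(1, 2))) (Function('O')(v) = Pow(Mul(2, v), Rational(1, 2)) = Mul(Pow(2, Rational(1, 2)), Pow(v, Rational(1, 2))))
Function('V')(N) = Add(-13, N) (Function('V')(N) = Add(N, -13) = Add(-13, N))
Function('I')(S) = Add(Mul(-2, S), Mul(Rational(1, 3), Pow(22, Rational(1, 2)))) (Function('I')(S) = Add(Mul(Pow(2, Rational(1, 2)), Pow(Rational(11, 9), Rational(1, 2))), Mul(S, -2)) = Add(Mul(Pow(2, Rational(1, 2)), Mul(Rational(1, 3), Pow(11, Rational(1, 2)))), Mul(-2, S)) = Add(Mul(Rational(1, 3), Pow(22, Rational(1, 2))), Mul(-2, S)) = Add(Mul(-2, S), Mul(Rational(1, 3), Pow(22, Rational(1, 2)))))
Add(Function('I')(127), Function('V')(-12)) = Add(Add(Mul(-2, 127), Mul(Rational(1, 3), Pow(22, Rational(1, 2)))), Add(-13, -12)) = Add(Add(-254, Mul(Rational(1, 3), Pow(22, Rational(1, 2)))), -25) = Add(-279, Mul(Rational(1, 3), Pow(22, Rational(1, 2))))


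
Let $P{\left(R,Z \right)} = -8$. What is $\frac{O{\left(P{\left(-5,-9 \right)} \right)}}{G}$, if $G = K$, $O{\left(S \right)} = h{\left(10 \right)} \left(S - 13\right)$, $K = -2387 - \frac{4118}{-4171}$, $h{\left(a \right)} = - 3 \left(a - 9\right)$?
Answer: $- \frac{87591}{3317353} \approx -0.026404$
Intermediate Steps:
$h{\left(a \right)} = 27 - 3 a$ ($h{\left(a \right)} = - 3 \left(-9 + a\right) = 27 - 3 a$)
$K = - \frac{9952059}{4171}$ ($K = -2387 - 4118 \left(- \frac{1}{4171}\right) = -2387 - - \frac{4118}{4171} = -2387 + \frac{4118}{4171} = - \frac{9952059}{4171} \approx -2386.0$)
$O{\left(S \right)} = 39 - 3 S$ ($O{\left(S \right)} = \left(27 - 30\right) \left(S - 13\right) = \left(27 - 30\right) \left(-13 + S\right) = - 3 \left(-13 + S\right) = 39 - 3 S$)
$G = - \frac{9952059}{4171} \approx -2386.0$
$\frac{O{\left(P{\left(-5,-9 \right)} \right)}}{G} = \frac{39 - -24}{- \frac{9952059}{4171}} = \left(39 + 24\right) \left(- \frac{4171}{9952059}\right) = 63 \left(- \frac{4171}{9952059}\right) = - \frac{87591}{3317353}$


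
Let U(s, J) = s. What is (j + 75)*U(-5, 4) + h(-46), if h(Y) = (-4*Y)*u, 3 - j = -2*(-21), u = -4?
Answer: -916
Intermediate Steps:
j = -39 (j = 3 - (-2)*(-21) = 3 - 1*42 = 3 - 42 = -39)
h(Y) = 16*Y (h(Y) = -4*Y*(-4) = 16*Y)
(j + 75)*U(-5, 4) + h(-46) = (-39 + 75)*(-5) + 16*(-46) = 36*(-5) - 736 = -180 - 736 = -916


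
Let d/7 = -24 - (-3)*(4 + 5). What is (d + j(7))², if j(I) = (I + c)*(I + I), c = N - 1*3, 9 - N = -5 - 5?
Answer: 117649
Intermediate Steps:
N = 19 (N = 9 - (-5 - 5) = 9 - 1*(-10) = 9 + 10 = 19)
c = 16 (c = 19 - 1*3 = 19 - 3 = 16)
j(I) = 2*I*(16 + I) (j(I) = (I + 16)*(I + I) = (16 + I)*(2*I) = 2*I*(16 + I))
d = 21 (d = 7*(-24 - (-3)*(4 + 5)) = 7*(-24 - (-3)*9) = 7*(-24 - 1*(-27)) = 7*(-24 + 27) = 7*3 = 21)
(d + j(7))² = (21 + 2*7*(16 + 7))² = (21 + 2*7*23)² = (21 + 322)² = 343² = 117649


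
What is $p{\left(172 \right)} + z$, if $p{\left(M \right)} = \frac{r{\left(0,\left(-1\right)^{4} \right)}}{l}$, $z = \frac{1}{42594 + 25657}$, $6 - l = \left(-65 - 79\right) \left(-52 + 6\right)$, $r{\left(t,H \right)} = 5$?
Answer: $- \frac{334637}{451685118} \approx -0.00074086$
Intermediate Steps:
$l = -6618$ ($l = 6 - \left(-65 - 79\right) \left(-52 + 6\right) = 6 - \left(-144\right) \left(-46\right) = 6 - 6624 = -6618$)
$z = \frac{1}{68251} \approx 1.4652 \cdot 10^{-5}$
$p{\left(M \right)} = - \frac{5}{6618}$ ($p{\left(M \right)} = \frac{5}{-6618} = 5 \left(- \frac{1}{6618}\right) = - \frac{5}{6618}$)
$p{\left(172 \right)} + z = - \frac{5}{6618} + \frac{1}{68251} = - \frac{334637}{451685118}$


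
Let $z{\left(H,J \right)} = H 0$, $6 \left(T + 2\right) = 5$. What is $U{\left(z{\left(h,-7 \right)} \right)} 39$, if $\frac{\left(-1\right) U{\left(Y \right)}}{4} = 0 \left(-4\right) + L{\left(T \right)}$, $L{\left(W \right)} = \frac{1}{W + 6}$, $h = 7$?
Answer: $- \frac{936}{29} \approx -32.276$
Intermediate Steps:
$T = - \frac{7}{6}$ ($T = -2 + \frac{1}{6} \cdot 5 = -2 + \frac{5}{6} = - \frac{7}{6} \approx -1.1667$)
$z{\left(H,J \right)} = 0$
$L{\left(W \right)} = \frac{1}{6 + W}$
$U{\left(Y \right)} = - \frac{24}{29}$ ($U{\left(Y \right)} = - 4 \left(0 \left(-4\right) + \frac{1}{6 - \frac{7}{6}}\right) = - 4 \left(0 + \frac{1}{\frac{29}{6}}\right) = - 4 \left(0 + \frac{6}{29}\right) = \left(-4\right) \frac{6}{29} = - \frac{24}{29}$)
$U{\left(z{\left(h,-7 \right)} \right)} 39 = \left(- \frac{24}{29}\right) 39 = - \frac{936}{29}$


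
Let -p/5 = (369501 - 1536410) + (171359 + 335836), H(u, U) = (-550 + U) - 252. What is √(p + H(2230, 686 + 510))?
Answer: 2*√824741 ≈ 1816.3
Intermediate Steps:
H(u, U) = -802 + U
p = 3298570 (p = -5*((369501 - 1536410) + (171359 + 335836)) = -5*(-1166909 + 507195) = -5*(-659714) = 3298570)
√(p + H(2230, 686 + 510)) = √(3298570 + (-802 + (686 + 510))) = √(3298570 + (-802 + 1196)) = √(3298570 + 394) = √3298964 = 2*√824741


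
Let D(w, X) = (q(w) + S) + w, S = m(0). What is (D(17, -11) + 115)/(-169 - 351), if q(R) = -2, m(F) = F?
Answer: -1/4 ≈ -0.25000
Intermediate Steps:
S = 0
D(w, X) = -2 + w (D(w, X) = (-2 + 0) + w = -2 + w)
(D(17, -11) + 115)/(-169 - 351) = ((-2 + 17) + 115)/(-169 - 351) = (15 + 115)/(-520) = 130*(-1/520) = -1/4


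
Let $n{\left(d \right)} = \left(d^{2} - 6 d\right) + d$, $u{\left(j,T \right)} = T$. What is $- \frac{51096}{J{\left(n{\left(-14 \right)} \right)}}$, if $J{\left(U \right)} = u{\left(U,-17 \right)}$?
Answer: $\frac{51096}{17} \approx 3005.6$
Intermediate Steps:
$n{\left(d \right)} = d^{2} - 5 d$
$J{\left(U \right)} = -17$
$- \frac{51096}{J{\left(n{\left(-14 \right)} \right)}} = - \frac{51096}{-17} = \left(-51096\right) \left(- \frac{1}{17}\right) = \frac{51096}{17}$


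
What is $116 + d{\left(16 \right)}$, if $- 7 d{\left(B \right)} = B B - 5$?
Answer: $\frac{561}{7} \approx 80.143$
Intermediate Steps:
$d{\left(B \right)} = \frac{5}{7} - \frac{B^{2}}{7}$ ($d{\left(B \right)} = - \frac{B B - 5}{7} = - \frac{B^{2} - 5}{7} = - \frac{-5 + B^{2}}{7} = \frac{5}{7} - \frac{B^{2}}{7}$)
$116 + d{\left(16 \right)} = 116 + \left(\frac{5}{7} - \frac{16^{2}}{7}\right) = 116 + \left(\frac{5}{7} - \frac{256}{7}\right) = 116 - \frac{251}{7} = \frac{561}{7}$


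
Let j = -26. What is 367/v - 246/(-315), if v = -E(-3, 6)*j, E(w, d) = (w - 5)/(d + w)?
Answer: -98549/21840 ≈ -4.5123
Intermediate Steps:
E(w, d) = (-5 + w)/(d + w)
v = -208/3 (v = -(-5 - 3)/(6 - 3)*(-26) = --8/3*(-26) = -(⅓)*(-8)*(-26) = -(-8)*(-26)/3 = -1*208/3 = -208/3 ≈ -69.333)
367/v - 246/(-315) = 367/(-208/3) - 246/(-315) = 367*(-3/208) - 246*(-1/315) = -1101/208 + 82/105 = -98549/21840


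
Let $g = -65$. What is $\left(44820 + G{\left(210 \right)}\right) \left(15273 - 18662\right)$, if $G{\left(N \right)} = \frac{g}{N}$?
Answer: $- \frac{6379545103}{42} \approx -1.5189 \cdot 10^{8}$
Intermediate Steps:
$G{\left(N \right)} = - \frac{65}{N}$
$\left(44820 + G{\left(210 \right)}\right) \left(15273 - 18662\right) = \left(44820 - \frac{65}{210}\right) \left(15273 - 18662\right) = \left(44820 - \frac{13}{42}\right) \left(-3389\right) = \frac{1882427}{42} \left(-3389\right) = - \frac{6379545103}{42}$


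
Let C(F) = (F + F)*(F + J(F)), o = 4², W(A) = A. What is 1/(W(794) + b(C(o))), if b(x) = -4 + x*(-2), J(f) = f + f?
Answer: -1/2282 ≈ -0.00043821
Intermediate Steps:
o = 16
J(f) = 2*f
C(F) = 6*F² (C(F) = (F + F)*(F + 2*F) = (2*F)*(3*F) = 6*F²)
b(x) = -4 - 2*x
1/(W(794) + b(C(o))) = 1/(794 + (-4 - 12*16²)) = 1/(794 + (-4 - 12*256)) = 1/(794 + (-4 - 2*1536)) = 1/(794 + (-4 - 3072)) = 1/(794 - 3076) = 1/(-2282) = -1/2282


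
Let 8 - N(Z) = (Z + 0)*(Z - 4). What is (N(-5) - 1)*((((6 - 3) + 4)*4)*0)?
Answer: 0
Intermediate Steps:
N(Z) = 8 - Z*(-4 + Z) (N(Z) = 8 - (Z + 0)*(Z - 4) = 8 - Z*(-4 + Z))
(N(-5) - 1)*((((6 - 3) + 4)*4)*0) = ((8 - 1*(-5)² + 4*(-5)) - 1)*((((6 - 3) + 4)*4)*0) = ((8 - 1*25 - 20) - 1)*(((3 + 4)*4)*0) = ((8 - 25 - 20) - 1)*((7*4)*0) = (-37 - 1)*(28*0) = -38*0 = 0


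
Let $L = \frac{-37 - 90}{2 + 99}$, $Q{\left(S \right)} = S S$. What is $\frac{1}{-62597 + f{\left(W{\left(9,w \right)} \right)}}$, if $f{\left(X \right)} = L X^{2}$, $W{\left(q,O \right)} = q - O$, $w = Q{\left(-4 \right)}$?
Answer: $- \frac{101}{6328520} \approx -1.5959 \cdot 10^{-5}$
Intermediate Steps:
$Q{\left(S \right)} = S^{2}$
$w = 16$ ($w = \left(-4\right)^{2} = 16$)
$L = - \frac{127}{101} \approx -1.2574$
$f{\left(X \right)} = - \frac{127 X^{2}}{101}$
$\frac{1}{-62597 + f{\left(W{\left(9,w \right)} \right)}} = \frac{1}{-62597 - \frac{127 \left(9 - 16\right)^{2}}{101}} = \frac{1}{-62597 - \frac{127 \left(-7\right)^{2}}{101}} = \frac{1}{-62597 - \frac{6223}{101}} = \frac{1}{- \frac{6328520}{101}} = - \frac{101}{6328520}$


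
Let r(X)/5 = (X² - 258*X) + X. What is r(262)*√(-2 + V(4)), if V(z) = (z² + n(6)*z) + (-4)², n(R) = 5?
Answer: 32750*√2 ≈ 46316.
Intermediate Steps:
V(z) = 16 + z² + 5*z (V(z) = (z² + 5*z) + (-4)² = (z² + 5*z) + 16 = 16 + z² + 5*z)
r(X) = -1285*X + 5*X² (r(X) = 5*((X² - 258*X) + X) = 5*(X² - 257*X) = -1285*X + 5*X²)
r(262)*√(-2 + V(4)) = (5*262*(-257 + 262))*√(-2 + (16 + 4² + 5*4)) = (5*262*5)*√(-2 + (16 + 16 + 20)) = 6550*√(-2 + 52) = 6550*√50 = 6550*(5*√2) = 32750*√2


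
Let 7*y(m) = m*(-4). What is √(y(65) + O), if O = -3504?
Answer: 2*I*√43379/7 ≈ 59.508*I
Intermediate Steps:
y(m) = -4*m/7 (y(m) = (m*(-4))/7 = (-4*m)/7 = -4*m/7)
√(y(65) + O) = √(-4/7*65 - 3504) = √(-260/7 - 3504) = √(-24788/7) = 2*I*√43379/7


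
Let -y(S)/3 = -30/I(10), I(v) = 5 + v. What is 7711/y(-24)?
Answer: 7711/6 ≈ 1285.2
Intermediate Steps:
y(S) = 6 (y(S) = -(-90)/(5 + 10) = -(-90)/15 = -3*(-2) = 6)
7711/y(-24) = 7711/6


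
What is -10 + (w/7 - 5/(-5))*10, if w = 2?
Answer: 20/7 ≈ 2.8571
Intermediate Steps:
-10 + (w/7 - 5/(-5))*10 = -10 + (2/7 - 5/(-5))*10 = -10 + (2*(1/7) - 5*(-1/5))*10 = -10 + (2/7 + 1)*10 = -10 + (9/7)*10 = -10 + 90/7 = 20/7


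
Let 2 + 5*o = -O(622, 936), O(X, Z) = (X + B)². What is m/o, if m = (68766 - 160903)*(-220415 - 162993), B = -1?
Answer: -176630314480/385643 ≈ -4.5802e+5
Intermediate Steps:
O(X, Z) = (-1 + X)² (O(X, Z) = (X - 1)² = (-1 + X)²)
m = 35326062896 (m = -92137*(-383408) = 35326062896)
o = -385643/5 (o = -⅖ + (-(-1 + 622)²)/5 = -⅖ + (-1*621²)/5 = -⅖ + (-1*385641)/5 = -⅖ + (⅕)*(-385641) = -⅖ - 385641/5 = -385643/5 ≈ -77129.)
m/o = 35326062896/(-385643/5) = 35326062896*(-5/385643) = -176630314480/385643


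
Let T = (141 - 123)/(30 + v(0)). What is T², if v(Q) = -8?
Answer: 81/121 ≈ 0.66942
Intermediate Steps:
T = 9/11 (T = (141 - 123)/(30 - 8) = 18/22 = 18*(1/22) = 9/11 ≈ 0.81818)
T² = (9/11)² = 81/121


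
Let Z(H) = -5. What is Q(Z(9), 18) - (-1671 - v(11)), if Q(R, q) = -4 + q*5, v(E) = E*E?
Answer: 1878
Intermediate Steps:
v(E) = E²
Q(R, q) = -4 + 5*q
Q(Z(9), 18) - (-1671 - v(11)) = (-4 + 5*18) - (-1671 - 1*11²) = (-4 + 90) - (-1671 - 1*121) = 86 - (-1671 - 121) = 86 - 1*(-1792) = 86 + 1792 = 1878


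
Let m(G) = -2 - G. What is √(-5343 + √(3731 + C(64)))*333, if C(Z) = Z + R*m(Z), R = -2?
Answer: 333*√(-5343 + √3927) ≈ 24198.0*I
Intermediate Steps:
C(Z) = 4 + 3*Z (C(Z) = Z - 2*(-2 - Z) = Z + (4 + 2*Z) = 4 + 3*Z)
√(-5343 + √(3731 + C(64)))*333 = √(-5343 + √(3731 + (4 + 3*64)))*333 = √(-5343 + √(3731 + (4 + 192)))*333 = √(-5343 + √(3731 + 196))*333 = √(-5343 + √3927)*333 = 333*√(-5343 + √3927)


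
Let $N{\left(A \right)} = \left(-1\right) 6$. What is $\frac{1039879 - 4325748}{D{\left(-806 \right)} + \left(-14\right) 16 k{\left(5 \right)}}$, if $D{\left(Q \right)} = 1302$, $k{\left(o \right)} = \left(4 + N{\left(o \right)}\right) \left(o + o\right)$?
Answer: $- \frac{3285869}{5782} \approx -568.29$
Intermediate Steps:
$N{\left(A \right)} = -6$
$k{\left(o \right)} = - 4 o$ ($k{\left(o \right)} = \left(4 - 6\right) \left(o + o\right) = - 2 \cdot 2 o = - 4 o$)
$\frac{1039879 - 4325748}{D{\left(-806 \right)} + \left(-14\right) 16 k{\left(5 \right)}} = \frac{1039879 - 4325748}{1302 + \left(-14\right) 16 \left(\left(-4\right) 5\right)} = - \frac{3285869}{1302 - -4480} = - \frac{3285869}{1302 + 4480} = - \frac{3285869}{5782}$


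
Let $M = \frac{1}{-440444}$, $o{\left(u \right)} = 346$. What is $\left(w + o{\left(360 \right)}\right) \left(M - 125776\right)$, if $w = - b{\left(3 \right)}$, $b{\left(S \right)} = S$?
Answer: $- \frac{19001268598935}{440444} \approx -4.3141 \cdot 10^{7}$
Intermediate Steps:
$w = -3$ ($w = \left(-1\right) 3 = -3$)
$M = - \frac{1}{440444} \approx -2.2704 \cdot 10^{-6}$
$\left(w + o{\left(360 \right)}\right) \left(M - 125776\right) = \left(-3 + 346\right) \left(- \frac{1}{440444} - 125776\right) = 343 \left(- \frac{55397284545}{440444}\right) = - \frac{19001268598935}{440444}$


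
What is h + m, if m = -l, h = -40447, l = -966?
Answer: -39481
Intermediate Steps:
m = 966 (m = -1*(-966) = 966)
h + m = -40447 + 966 = -39481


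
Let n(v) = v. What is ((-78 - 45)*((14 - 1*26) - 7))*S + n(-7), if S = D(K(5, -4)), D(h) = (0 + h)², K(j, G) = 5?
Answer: 58418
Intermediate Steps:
D(h) = h²
S = 25 (S = 5² = 25)
((-78 - 45)*((14 - 1*26) - 7))*S + n(-7) = ((-78 - 45)*((14 - 1*26) - 7))*25 - 7 = -123*((14 - 26) - 7)*25 - 7 = -123*(-12 - 7)*25 - 7 = -123*(-19)*25 - 7 = 2337*25 - 7 = 58425 - 7 = 58418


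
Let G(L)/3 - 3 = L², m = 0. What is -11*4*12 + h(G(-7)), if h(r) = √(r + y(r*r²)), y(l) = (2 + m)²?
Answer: -528 + 4*√10 ≈ -515.35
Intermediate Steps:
y(l) = 4 (y(l) = (2 + 0)² = 2² = 4)
G(L) = 9 + 3*L²
h(r) = √(4 + r) (h(r) = √(r + 4) = √(4 + r))
-11*4*12 + h(G(-7)) = -11*4*12 + √(4 + (9 + 3*(-7)²)) = -44*12 + √(4 + (9 + 3*49)) = -528 + √(4 + (9 + 147)) = -528 + √(4 + 156) = -528 + √160 = -528 + 4*√10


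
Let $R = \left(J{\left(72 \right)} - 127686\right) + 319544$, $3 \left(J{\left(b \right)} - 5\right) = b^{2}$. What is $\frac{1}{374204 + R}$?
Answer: $\frac{1}{567795} \approx 1.7612 \cdot 10^{-6}$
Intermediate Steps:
$J{\left(b \right)} = 5 + \frac{b^{2}}{3}$
$R = 193591$ ($R = \left(\left(5 + \frac{72^{2}}{3}\right) - 127686\right) + 319544 = \left(\left(5 + \frac{1}{3} \cdot 5184\right) - 127686\right) + 319544 = \left(\left(5 + 1728\right) - 127686\right) + 319544 = \left(1733 - 127686\right) + 319544 = -125953 + 319544 = 193591$)
$\frac{1}{374204 + R} = \frac{1}{374204 + 193591} = \frac{1}{567795}$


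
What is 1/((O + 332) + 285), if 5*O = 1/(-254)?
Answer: 1270/783589 ≈ 0.0016207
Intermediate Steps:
O = -1/1270 (O = (⅕)/(-254) = (⅕)*(-1/254) = -1/1270 ≈ -0.00078740)
1/((O + 332) + 285) = 1/((-1/1270 + 332) + 285) = 1/(421639/1270 + 285) = 1/(783589/1270) = 1270/783589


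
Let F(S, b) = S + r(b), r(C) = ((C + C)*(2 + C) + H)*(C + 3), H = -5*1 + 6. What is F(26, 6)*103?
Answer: 92597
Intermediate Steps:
H = 1 (H = -5 + 6 = 1)
r(C) = (1 + 2*C*(2 + C))*(3 + C) (r(C) = ((C + C)*(2 + C) + 1)*(C + 3) = ((2*C)*(2 + C) + 1)*(3 + C) = (2*C*(2 + C) + 1)*(3 + C) = (1 + 2*C*(2 + C))*(3 + C))
F(S, b) = 3 + S + 2*b³ + 10*b² + 13*b (F(S, b) = S + (3 + 2*b³ + 10*b² + 13*b) = 3 + S + 2*b³ + 10*b² + 13*b)
F(26, 6)*103 = (3 + 26 + 2*6³ + 10*6² + 13*6)*103 = (3 + 26 + 2*216 + 10*36 + 78)*103 = (3 + 26 + 432 + 360 + 78)*103 = 899*103 = 92597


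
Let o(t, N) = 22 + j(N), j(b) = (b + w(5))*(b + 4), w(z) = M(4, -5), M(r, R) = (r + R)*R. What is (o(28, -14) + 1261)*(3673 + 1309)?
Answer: 6840286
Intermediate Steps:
M(r, R) = R*(R + r) (M(r, R) = (R + r)*R = R*(R + r))
w(z) = 5 (w(z) = -5*(-5 + 4) = -5*(-1) = 5)
j(b) = (4 + b)*(5 + b) (j(b) = (b + 5)*(b + 4) = (5 + b)*(4 + b) = (4 + b)*(5 + b))
o(t, N) = 42 + N² + 9*N (o(t, N) = 22 + (20 + N² + 9*N) = 42 + N² + 9*N)
(o(28, -14) + 1261)*(3673 + 1309) = ((42 + (-14)² + 9*(-14)) + 1261)*(3673 + 1309) = ((42 + 196 - 126) + 1261)*4982 = (112 + 1261)*4982 = 1373*4982 = 6840286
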